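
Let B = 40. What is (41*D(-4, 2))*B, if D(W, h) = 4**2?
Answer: 26240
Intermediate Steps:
D(W, h) = 16
(41*D(-4, 2))*B = (41*16)*40 = 656*40 = 26240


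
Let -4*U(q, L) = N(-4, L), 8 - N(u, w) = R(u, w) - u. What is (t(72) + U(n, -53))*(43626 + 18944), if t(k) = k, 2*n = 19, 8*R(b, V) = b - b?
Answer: 4442470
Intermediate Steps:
R(b, V) = 0 (R(b, V) = (b - b)/8 = (⅛)*0 = 0)
n = 19/2 (n = (½)*19 = 19/2 ≈ 9.5000)
N(u, w) = 8 + u (N(u, w) = 8 - (0 - u) = 8 - (-1)*u = 8 + u)
U(q, L) = -1 (U(q, L) = -(8 - 4)/4 = -¼*4 = -1)
(t(72) + U(n, -53))*(43626 + 18944) = (72 - 1)*(43626 + 18944) = 71*62570 = 4442470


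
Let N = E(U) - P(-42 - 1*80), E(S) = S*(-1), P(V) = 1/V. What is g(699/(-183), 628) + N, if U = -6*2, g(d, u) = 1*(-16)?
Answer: -487/122 ≈ -3.9918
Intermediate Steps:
g(d, u) = -16
U = -12
E(S) = -S
N = 1465/122 (N = -1*(-12) - 1/(-42 - 1*80) = 12 - 1/(-42 - 80) = 12 - 1/(-122) = 12 - 1*(-1/122) = 12 + 1/122 = 1465/122 ≈ 12.008)
g(699/(-183), 628) + N = -16 + 1465/122 = -487/122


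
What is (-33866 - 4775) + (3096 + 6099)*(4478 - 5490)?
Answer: -9343981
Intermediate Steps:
(-33866 - 4775) + (3096 + 6099)*(4478 - 5490) = -38641 + 9195*(-1012) = -38641 - 9305340 = -9343981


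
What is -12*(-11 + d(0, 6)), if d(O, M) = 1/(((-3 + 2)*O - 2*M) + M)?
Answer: 134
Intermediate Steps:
d(O, M) = 1/(-M - O) (d(O, M) = 1/((-O - 2*M) + M) = 1/(-M - O))
-12*(-11 + d(0, 6)) = -12*(-11 - 1/(6 + 0)) = -12*(-11 - 1/6) = -12*(-11 - 1*⅙) = -12*(-11 - ⅙) = -12*(-67/6) = 134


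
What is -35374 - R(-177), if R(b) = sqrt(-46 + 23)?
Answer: -35374 - I*sqrt(23) ≈ -35374.0 - 4.7958*I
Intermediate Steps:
R(b) = I*sqrt(23) (R(b) = sqrt(-23) = I*sqrt(23))
-35374 - R(-177) = -35374 - I*sqrt(23)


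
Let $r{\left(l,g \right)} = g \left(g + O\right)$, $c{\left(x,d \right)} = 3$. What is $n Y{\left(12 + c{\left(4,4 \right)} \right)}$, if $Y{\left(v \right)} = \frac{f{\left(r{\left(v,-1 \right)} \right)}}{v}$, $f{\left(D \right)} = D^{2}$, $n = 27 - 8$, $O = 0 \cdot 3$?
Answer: $\frac{19}{15} \approx 1.2667$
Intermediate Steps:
$O = 0$
$r{\left(l,g \right)} = g^{2}$ ($r{\left(l,g \right)} = g \left(g + 0\right) = g g = g^{2}$)
$n = 19$
$Y{\left(v \right)} = \frac{1}{v}$ ($Y{\left(v \right)} = \frac{\left(\left(-1\right)^{2}\right)^{2}}{v} = \frac{1^{2}}{v} = 1 \frac{1}{v} = \frac{1}{v}$)
$n Y{\left(12 + c{\left(4,4 \right)} \right)} = \frac{19}{12 + 3} = \frac{19}{15}$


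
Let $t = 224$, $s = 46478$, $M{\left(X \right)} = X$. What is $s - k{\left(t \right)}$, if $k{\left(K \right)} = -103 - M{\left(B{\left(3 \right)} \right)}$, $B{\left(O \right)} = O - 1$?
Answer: $46583$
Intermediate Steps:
$B{\left(O \right)} = -1 + O$ ($B{\left(O \right)} = O - 1 = -1 + O$)
$k{\left(K \right)} = -105$ ($k{\left(K \right)} = -103 - \left(-1 + 3\right) = -103 - 2 = -105$)
$s - k{\left(t \right)} = 46478 - -105 = 46478 + 105 = 46583$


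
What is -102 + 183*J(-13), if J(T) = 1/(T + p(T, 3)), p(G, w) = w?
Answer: -1203/10 ≈ -120.30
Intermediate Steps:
J(T) = 1/(3 + T) (J(T) = 1/(T + 3) = 1/(3 + T))
-102 + 183*J(-13) = -102 + 183/(3 - 13) = -102 + 183/(-10) = -102 + 183*(-⅒) = -102 - 183/10 = -1203/10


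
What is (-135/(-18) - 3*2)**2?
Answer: 9/4 ≈ 2.2500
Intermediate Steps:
(-135/(-18) - 3*2)**2 = (-135*(-1/18) - 6)**2 = (15/2 - 6)**2 = (3/2)**2 = 9/4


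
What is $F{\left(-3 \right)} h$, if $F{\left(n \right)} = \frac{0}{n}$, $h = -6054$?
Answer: $0$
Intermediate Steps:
$F{\left(n \right)} = 0$
$F{\left(-3 \right)} h = 0 \left(-6054\right) = 0$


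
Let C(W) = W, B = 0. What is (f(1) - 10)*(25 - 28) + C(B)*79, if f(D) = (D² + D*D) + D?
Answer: 21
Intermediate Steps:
f(D) = D + 2*D² (f(D) = (D² + D²) + D = 2*D² + D = D + 2*D²)
(f(1) - 10)*(25 - 28) + C(B)*79 = (1*(1 + 2*1) - 10)*(25 - 28) + 0*79 = (1*(1 + 2) - 10)*(-3) + 0 = (1*3 - 10)*(-3) + 0 = (3 - 10)*(-3) + 0 = -7*(-3) + 0 = 21 + 0 = 21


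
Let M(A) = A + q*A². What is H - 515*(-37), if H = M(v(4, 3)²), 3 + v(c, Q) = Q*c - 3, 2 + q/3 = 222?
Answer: 874451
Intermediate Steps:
q = 660 (q = -6 + 3*222 = -6 + 666 = 660)
v(c, Q) = -6 + Q*c (v(c, Q) = -3 + (Q*c - 3) = -3 + (-3 + Q*c) = -6 + Q*c)
M(A) = A + 660*A²
H = 855396 (H = (-6 + 3*4)²*(1 + 660*(-6 + 3*4)²) = (-6 + 12)²*(1 + 660*(-6 + 12)²) = 6²*(1 + 660*6²) = 36*(1 + 660*36) = 36*(1 + 23760) = 36*23761 = 855396)
H - 515*(-37) = 855396 - 515*(-37) = 855396 + 19055 = 874451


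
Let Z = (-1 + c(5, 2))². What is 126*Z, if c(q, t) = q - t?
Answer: 504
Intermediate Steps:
Z = 4 (Z = (-1 + (5 - 1*2))² = (-1 + (5 - 2))² = (-1 + 3)² = 2² = 4)
126*Z = 126*4 = 504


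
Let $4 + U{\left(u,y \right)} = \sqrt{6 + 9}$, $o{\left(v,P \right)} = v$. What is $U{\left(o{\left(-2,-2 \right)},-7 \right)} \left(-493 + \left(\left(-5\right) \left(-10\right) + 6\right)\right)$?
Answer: $1748 - 437 \sqrt{15} \approx 55.506$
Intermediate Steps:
$U{\left(u,y \right)} = -4 + \sqrt{15}$ ($U{\left(u,y \right)} = -4 + \sqrt{6 + 9} = -4 + \sqrt{15}$)
$U{\left(o{\left(-2,-2 \right)},-7 \right)} \left(-493 + \left(\left(-5\right) \left(-10\right) + 6\right)\right) = \left(-4 + \sqrt{15}\right) \left(-493 + \left(\left(-5\right) \left(-10\right) + 6\right)\right) = \left(-4 + \sqrt{15}\right) \left(-493 + \left(50 + 6\right)\right) = \left(-4 + \sqrt{15}\right) \left(-493 + 56\right) = \left(-4 + \sqrt{15}\right) \left(-437\right) = 1748 - 437 \sqrt{15}$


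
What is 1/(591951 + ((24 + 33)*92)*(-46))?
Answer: 1/350727 ≈ 2.8512e-6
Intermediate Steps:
1/(591951 + ((24 + 33)*92)*(-46)) = 1/(591951 + (57*92)*(-46)) = 1/(591951 + 5244*(-46)) = 1/(591951 - 241224) = 1/350727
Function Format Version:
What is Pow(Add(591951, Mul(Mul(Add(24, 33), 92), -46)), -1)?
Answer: Rational(1, 350727) ≈ 2.8512e-6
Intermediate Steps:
Pow(Add(591951, Mul(Mul(Add(24, 33), 92), -46)), -1) = Pow(Add(591951, Mul(Mul(57, 92), -46)), -1) = Pow(Add(591951, Mul(5244, -46)), -1) = Pow(Add(591951, -241224), -1) = Pow(350727, -1) = Rational(1, 350727)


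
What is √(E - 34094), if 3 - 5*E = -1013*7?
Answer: 4*I*√51055/5 ≈ 180.76*I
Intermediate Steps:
E = 7094/5 (E = ⅗ - (-1013)*7/5 = ⅗ - ⅕*(-7091) = ⅗ + 7091/5 = 7094/5 ≈ 1418.8)
√(E - 34094) = √(7094/5 - 34094) = √(-163376/5) = 4*I*√51055/5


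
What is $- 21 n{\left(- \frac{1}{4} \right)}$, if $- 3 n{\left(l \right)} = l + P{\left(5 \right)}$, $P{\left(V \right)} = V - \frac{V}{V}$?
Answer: $\frac{105}{4} \approx 26.25$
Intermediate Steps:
$P{\left(V \right)} = -1 + V$ ($P{\left(V \right)} = V - 1 = -1 + V$)
$n{\left(l \right)} = - \frac{4}{3} - \frac{l}{3}$ ($n{\left(l \right)} = - \frac{l + \left(-1 + 5\right)}{3} = - \frac{l + 4}{3} = - \frac{4 + l}{3} = - \frac{4}{3} - \frac{l}{3}$)
$- 21 n{\left(- \frac{1}{4} \right)} = - 21 \left(- \frac{4}{3} - \frac{\left(-1\right) \frac{1}{4}}{3}\right) = - 21 \left(- \frac{4}{3} - - \frac{1}{12}\right) = - 21 \left(- \frac{4}{3} + \frac{1}{12}\right) = \left(-21\right) \left(- \frac{5}{4}\right) = \frac{105}{4}$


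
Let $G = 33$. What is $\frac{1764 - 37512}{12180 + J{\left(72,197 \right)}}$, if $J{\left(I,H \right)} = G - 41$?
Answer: $- \frac{8937}{3043} \approx -2.9369$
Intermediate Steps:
$J{\left(I,H \right)} = -8$ ($J{\left(I,H \right)} = 33 - 41 = -8$)
$\frac{1764 - 37512}{12180 + J{\left(72,197 \right)}} = \frac{1764 - 37512}{12180 - 8} = - \frac{35748}{12172} = \left(-35748\right) \frac{1}{12172} = - \frac{8937}{3043}$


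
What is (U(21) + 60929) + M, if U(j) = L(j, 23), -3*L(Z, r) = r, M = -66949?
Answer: -18083/3 ≈ -6027.7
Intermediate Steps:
L(Z, r) = -r/3
U(j) = -23/3 (U(j) = -⅓*23 = -23/3)
(U(21) + 60929) + M = (-23/3 + 60929) - 66949 = 182764/3 - 66949 = -18083/3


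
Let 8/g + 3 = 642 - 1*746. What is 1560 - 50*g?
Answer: 167320/107 ≈ 1563.7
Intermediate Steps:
g = -8/107 (g = 8/(-3 + (642 - 1*746)) = 8/(-3 + (642 - 746)) = 8/(-3 - 104) = 8/(-107) = 8*(-1/107) = -8/107 ≈ -0.074766)
1560 - 50*g = 1560 - 50*(-8/107) = 1560 + 400/107 = 167320/107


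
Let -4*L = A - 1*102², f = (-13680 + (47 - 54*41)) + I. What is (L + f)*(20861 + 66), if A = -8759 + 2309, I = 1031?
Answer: -443757035/2 ≈ -2.2188e+8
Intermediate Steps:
f = -14816 (f = (-13680 + (47 - 54*41)) + 1031 = (-13680 + (47 - 2214)) + 1031 = (-13680 - 2167) + 1031 = -15847 + 1031 = -14816)
A = -6450
L = 8427/2 (L = -(-6450 - 1*102²)/4 = -(-6450 - 1*10404)/4 = -(-6450 - 10404)/4 = -¼*(-16854) = 8427/2 ≈ 4213.5)
(L + f)*(20861 + 66) = (8427/2 - 14816)*(20861 + 66) = -21205/2*20927 = -443757035/2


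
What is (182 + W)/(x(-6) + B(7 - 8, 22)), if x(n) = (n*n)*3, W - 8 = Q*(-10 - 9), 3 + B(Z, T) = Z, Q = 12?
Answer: -19/52 ≈ -0.36538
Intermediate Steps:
B(Z, T) = -3 + Z
W = -220 (W = 8 + 12*(-10 - 9) = 8 + 12*(-19) = 8 - 228 = -220)
x(n) = 3*n² (x(n) = n²*3 = 3*n²)
(182 + W)/(x(-6) + B(7 - 8, 22)) = (182 - 220)/(3*(-6)² + (-3 + (7 - 8))) = -38/(3*36 + (-3 - 1)) = -38/(108 - 4) = -38/104 = -38*1/104 = -19/52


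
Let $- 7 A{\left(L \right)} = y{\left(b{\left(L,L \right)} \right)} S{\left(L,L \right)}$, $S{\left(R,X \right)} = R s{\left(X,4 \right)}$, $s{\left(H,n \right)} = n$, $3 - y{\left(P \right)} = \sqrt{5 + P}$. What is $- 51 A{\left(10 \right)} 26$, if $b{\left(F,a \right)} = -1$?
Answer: $\frac{53040}{7} \approx 7577.1$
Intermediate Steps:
$y{\left(P \right)} = 3 - \sqrt{5 + P}$
$S{\left(R,X \right)} = 4 R$ ($S{\left(R,X \right)} = R 4 = 4 R$)
$A{\left(L \right)} = - \frac{4 L}{7}$ ($A{\left(L \right)} = - \frac{\left(3 - \sqrt{5 - 1}\right) 4 L}{7} = - \frac{\left(3 - \sqrt{4}\right) 4 L}{7} = - \frac{\left(3 - 2\right) 4 L}{7} = - \frac{1 \cdot 4 L}{7} = - \frac{4 L}{7}$)
$- 51 A{\left(10 \right)} 26 = - 51 \left(\left(- \frac{4}{7}\right) 10\right) 26 = \left(-51\right) \left(- \frac{40}{7}\right) 26 = \frac{2040}{7} \cdot 26 = \frac{53040}{7}$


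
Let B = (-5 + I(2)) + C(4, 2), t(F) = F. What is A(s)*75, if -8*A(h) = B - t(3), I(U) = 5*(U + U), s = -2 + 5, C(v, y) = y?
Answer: -525/4 ≈ -131.25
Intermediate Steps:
s = 3
I(U) = 10*U (I(U) = 5*(2*U) = 10*U)
B = 17 (B = (-5 + 10*2) + 2 = (-5 + 20) + 2 = 15 + 2 = 17)
A(h) = -7/4 (A(h) = -(17 - 1*3)/8 = -(17 - 3)/8 = -⅛*14 = -7/4)
A(s)*75 = -7/4*75 = -525/4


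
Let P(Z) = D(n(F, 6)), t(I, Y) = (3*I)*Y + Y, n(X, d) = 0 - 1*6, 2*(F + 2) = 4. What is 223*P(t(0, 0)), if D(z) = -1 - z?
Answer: 1115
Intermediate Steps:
F = 0 (F = -2 + (½)*4 = -2 + 2 = 0)
n(X, d) = -6 (n(X, d) = 0 - 6 = -6)
t(I, Y) = Y + 3*I*Y (t(I, Y) = 3*I*Y + Y = Y + 3*I*Y)
P(Z) = 5 (P(Z) = -1 - 1*(-6) = -1 + 6 = 5)
223*P(t(0, 0)) = 223*5 = 1115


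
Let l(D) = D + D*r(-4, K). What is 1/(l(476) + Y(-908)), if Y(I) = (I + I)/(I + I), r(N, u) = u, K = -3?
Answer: -1/951 ≈ -0.0010515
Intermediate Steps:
l(D) = -2*D (l(D) = D + D*(-3) = D - 3*D = -2*D)
Y(I) = 1 (Y(I) = (2*I)/((2*I)) = (2*I)*(1/(2*I)) = 1)
1/(l(476) + Y(-908)) = 1/(-2*476 + 1) = 1/(-952 + 1) = 1/(-951) = -1/951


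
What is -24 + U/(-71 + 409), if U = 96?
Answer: -4008/169 ≈ -23.716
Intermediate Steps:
-24 + U/(-71 + 409) = -24 + 96/(-71 + 409) = -24 + 96/338 = -24 + 96*(1/338) = -24 + 48/169 = -4008/169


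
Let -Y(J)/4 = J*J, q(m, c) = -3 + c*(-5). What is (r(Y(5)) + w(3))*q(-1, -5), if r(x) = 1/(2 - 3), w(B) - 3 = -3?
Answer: -22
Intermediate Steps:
w(B) = 0 (w(B) = 3 - 3 = 0)
q(m, c) = -3 - 5*c
Y(J) = -4*J² (Y(J) = -4*J*J = -4*J²)
r(x) = -1 (r(x) = 1/(-1) = -1)
(r(Y(5)) + w(3))*q(-1, -5) = (-1 + 0)*(-3 - 5*(-5)) = -(-3 + 25) = -1*22 = -22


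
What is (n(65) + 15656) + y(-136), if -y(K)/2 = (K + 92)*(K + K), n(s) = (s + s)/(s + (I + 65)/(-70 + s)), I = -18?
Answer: -1150595/139 ≈ -8277.7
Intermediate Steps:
n(s) = 2*s/(s + 47/(-70 + s)) (n(s) = (s + s)/(s + (-18 + 65)/(-70 + s)) = (2*s)/(s + 47/(-70 + s)) = 2*s/(s + 47/(-70 + s)))
y(K) = -4*K*(92 + K) (y(K) = -2*(K + 92)*(K + K) = -2*(92 + K)*2*K = -4*K*(92 + K))
(n(65) + 15656) + y(-136) = (2*65*(-70 + 65)/(47 + 65² - 70*65) + 15656) - 4*(-136)*(92 - 136) = (2*65*(-5)/(47 + 4225 - 4550) + 15656) - 4*(-136)*(-44) = (2*65*(-5)/(-278) + 15656) - 23936 = (2*65*(-1/278)*(-5) + 15656) - 23936 = (325/139 + 15656) - 23936 = 2176509/139 - 23936 = -1150595/139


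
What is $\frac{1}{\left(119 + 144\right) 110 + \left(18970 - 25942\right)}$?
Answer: $\frac{1}{21958} \approx 4.5541 \cdot 10^{-5}$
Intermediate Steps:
$\frac{1}{\left(119 + 144\right) 110 + \left(18970 - 25942\right)} = \frac{1}{263 \cdot 110 - 6972} = \frac{1}{28930 - 6972} = \frac{1}{21958}$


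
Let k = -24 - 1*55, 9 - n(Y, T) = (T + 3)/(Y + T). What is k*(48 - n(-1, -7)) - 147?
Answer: -6535/2 ≈ -3267.5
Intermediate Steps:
n(Y, T) = 9 - (3 + T)/(T + Y) (n(Y, T) = 9 - (T + 3)/(Y + T) = 9 - (3 + T)/(T + Y))
k = -79 (k = -24 - 55 = -79)
k*(48 - n(-1, -7)) - 147 = -79*(48 - (-3 + 8*(-7) + 9*(-1))/(-7 - 1)) - 147 = -79*(48 - (-3 - 56 - 9)/(-8)) - 147 = -79*(48 - (-1)*(-68)/8) - 147 = -79*(48 - 1*17/2) - 147 = -79*(48 - 17/2) - 147 = -79*79/2 - 147 = -6241/2 - 147 = -6535/2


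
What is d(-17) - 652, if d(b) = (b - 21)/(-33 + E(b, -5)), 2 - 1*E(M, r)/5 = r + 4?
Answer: -5849/9 ≈ -649.89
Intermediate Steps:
E(M, r) = -10 - 5*r (E(M, r) = 10 - 5*(r + 4) = 10 - 5*(4 + r) = 10 + (-20 - 5*r) = -10 - 5*r)
d(b) = 7/6 - b/18 (d(b) = (b - 21)/(-33 + (-10 - 5*(-5))) = (-21 + b)/(-33 + (-10 + 25)) = (-21 + b)/(-33 + 15) = (-21 + b)/(-18) = (-21 + b)*(-1/18) = 7/6 - b/18)
d(-17) - 652 = (7/6 - 1/18*(-17)) - 652 = (7/6 + 17/18) - 652 = 19/9 - 652 = -5849/9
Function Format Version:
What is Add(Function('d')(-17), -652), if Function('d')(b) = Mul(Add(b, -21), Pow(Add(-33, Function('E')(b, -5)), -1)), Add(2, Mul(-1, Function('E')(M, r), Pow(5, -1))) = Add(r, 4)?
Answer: Rational(-5849, 9) ≈ -649.89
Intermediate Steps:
Function('E')(M, r) = Add(-10, Mul(-5, r)) (Function('E')(M, r) = Add(10, Mul(-5, Add(r, 4))) = Add(10, Mul(-5, Add(4, r))) = Add(10, Add(-20, Mul(-5, r))) = Add(-10, Mul(-5, r)))
Function('d')(b) = Add(Rational(7, 6), Mul(Rational(-1, 18), b)) (Function('d')(b) = Mul(Add(b, -21), Pow(Add(-33, Add(-10, Mul(-5, -5))), -1)) = Mul(Add(-21, b), Pow(Add(-33, Add(-10, 25)), -1)) = Mul(Add(-21, b), Pow(Add(-33, 15), -1)) = Mul(Add(-21, b), Pow(-18, -1)) = Mul(Add(-21, b), Rational(-1, 18)) = Add(Rational(7, 6), Mul(Rational(-1, 18), b)))
Add(Function('d')(-17), -652) = Add(Add(Rational(7, 6), Mul(Rational(-1, 18), -17)), -652) = Add(Add(Rational(7, 6), Rational(17, 18)), -652) = Add(Rational(19, 9), -652) = Rational(-5849, 9)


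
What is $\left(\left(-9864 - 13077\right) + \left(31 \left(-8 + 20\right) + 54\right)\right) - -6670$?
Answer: $-15845$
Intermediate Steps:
$\left(\left(-9864 - 13077\right) + \left(31 \left(-8 + 20\right) + 54\right)\right) - -6670 = \left(-22941 + \left(31 \cdot 12 + 54\right)\right) + 6670 = \left(-22941 + \left(372 + 54\right)\right) + 6670 = \left(-22941 + 426\right) + 6670 = -22515 + 6670 = -15845$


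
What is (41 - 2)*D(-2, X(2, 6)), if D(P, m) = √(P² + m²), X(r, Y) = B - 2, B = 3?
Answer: 39*√5 ≈ 87.207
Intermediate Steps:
X(r, Y) = 1 (X(r, Y) = 3 - 2 = 1)
(41 - 2)*D(-2, X(2, 6)) = (41 - 2)*√((-2)² + 1²) = 39*√(4 + 1) = 39*√5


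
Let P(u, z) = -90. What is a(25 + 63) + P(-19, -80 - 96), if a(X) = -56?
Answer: -146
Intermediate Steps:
a(25 + 63) + P(-19, -80 - 96) = -56 - 90 = -146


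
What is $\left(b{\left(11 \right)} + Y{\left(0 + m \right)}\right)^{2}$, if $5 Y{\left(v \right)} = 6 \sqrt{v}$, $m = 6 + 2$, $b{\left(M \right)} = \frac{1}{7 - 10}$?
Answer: $\frac{2617}{225} - \frac{8 \sqrt{2}}{5} \approx 9.3684$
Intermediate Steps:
$b{\left(M \right)} = - \frac{1}{3}$ ($b{\left(M \right)} = \frac{1}{-3} = - \frac{1}{3}$)
$m = 8$
$Y{\left(v \right)} = \frac{6 \sqrt{v}}{5}$
$\left(b{\left(11 \right)} + Y{\left(0 + m \right)}\right)^{2} = \left(- \frac{1}{3} + \frac{6 \sqrt{0 + 8}}{5}\right)^{2} = \left(- \frac{1}{3} + \frac{6 \sqrt{8}}{5}\right)^{2} = \left(- \frac{1}{3} + \frac{6 \cdot 2 \sqrt{2}}{5}\right)^{2} = \left(- \frac{1}{3} + \frac{12 \sqrt{2}}{5}\right)^{2}$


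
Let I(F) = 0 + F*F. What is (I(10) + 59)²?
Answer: 25281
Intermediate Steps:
I(F) = F² (I(F) = 0 + F² = F²)
(I(10) + 59)² = (10² + 59)² = (100 + 59)² = 159² = 25281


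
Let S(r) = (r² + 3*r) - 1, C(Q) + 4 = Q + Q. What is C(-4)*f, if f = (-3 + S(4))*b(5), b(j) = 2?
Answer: -576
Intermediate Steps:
C(Q) = -4 + 2*Q (C(Q) = -4 + (Q + Q) = -4 + 2*Q)
S(r) = -1 + r² + 3*r
f = 48 (f = (-3 + (-1 + 4² + 3*4))*2 = (-3 + (-1 + 16 + 12))*2 = (-3 + 27)*2 = 24*2 = 48)
C(-4)*f = (-4 + 2*(-4))*48 = (-4 - 8)*48 = -12*48 = -576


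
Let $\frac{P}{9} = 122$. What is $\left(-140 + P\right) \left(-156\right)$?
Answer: $-149448$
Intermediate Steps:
$P = 1098$ ($P = 9 \cdot 122 = 1098$)
$\left(-140 + P\right) \left(-156\right) = \left(-140 + 1098\right) \left(-156\right) = 958 \left(-156\right) = -149448$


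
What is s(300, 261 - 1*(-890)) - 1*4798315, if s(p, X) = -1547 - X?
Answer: -4801013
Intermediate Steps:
s(300, 261 - 1*(-890)) - 1*4798315 = (-1547 - (261 - 1*(-890))) - 1*4798315 = (-1547 - (261 + 890)) - 4798315 = (-1547 - 1*1151) - 4798315 = (-1547 - 1151) - 4798315 = -2698 - 4798315 = -4801013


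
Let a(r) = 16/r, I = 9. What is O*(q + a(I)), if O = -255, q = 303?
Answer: -233155/3 ≈ -77718.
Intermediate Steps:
O*(q + a(I)) = -255*(303 + 16/9) = -255*2743/9 = -233155/3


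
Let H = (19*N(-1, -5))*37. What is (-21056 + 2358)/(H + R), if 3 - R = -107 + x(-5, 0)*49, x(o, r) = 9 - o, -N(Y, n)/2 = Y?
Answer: -9349/415 ≈ -22.528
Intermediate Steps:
N(Y, n) = -2*Y
H = 1406 (H = (19*(-2*(-1)))*37 = (19*2)*37 = 38*37 = 1406)
R = -576 (R = 3 - (-107 + (9 - 1*(-5))*49) = 3 - (-107 + (9 + 5)*49) = 3 - (-107 + 14*49) = 3 - (-107 + 686) = 3 - 1*579 = 3 - 579 = -576)
(-21056 + 2358)/(H + R) = (-21056 + 2358)/(1406 - 576) = -18698/830 = -18698*1/830 = -9349/415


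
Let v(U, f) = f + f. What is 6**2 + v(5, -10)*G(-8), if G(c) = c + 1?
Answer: 176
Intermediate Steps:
G(c) = 1 + c
v(U, f) = 2*f
6**2 + v(5, -10)*G(-8) = 6**2 + (2*(-10))*(1 - 8) = 36 - 20*(-7) = 36 + 140 = 176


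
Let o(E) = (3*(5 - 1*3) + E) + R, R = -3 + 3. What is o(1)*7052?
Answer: 49364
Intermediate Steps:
R = 0
o(E) = 6 + E (o(E) = (3*(5 - 1*3) + E) + 0 = (3*(5 - 3) + E) + 0 = (3*2 + E) + 0 = (6 + E) + 0 = 6 + E)
o(1)*7052 = (6 + 1)*7052 = 7*7052 = 49364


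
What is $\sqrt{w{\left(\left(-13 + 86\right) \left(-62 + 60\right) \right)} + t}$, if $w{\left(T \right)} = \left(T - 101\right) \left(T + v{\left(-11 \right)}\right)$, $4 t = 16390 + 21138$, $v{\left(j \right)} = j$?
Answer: $\sqrt{48161} \approx 219.46$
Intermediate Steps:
$t = 9382$ ($t = \frac{16390 + 21138}{4} = \frac{1}{4} \cdot 37528 = 9382$)
$w{\left(T \right)} = \left(-101 + T\right) \left(-11 + T\right)$ ($w{\left(T \right)} = \left(T - 101\right) \left(T - 11\right) = \left(-101 + T\right) \left(-11 + T\right)$)
$\sqrt{w{\left(\left(-13 + 86\right) \left(-62 + 60\right) \right)} + t} = \sqrt{\left(1111 + \left(\left(-13 + 86\right) \left(-62 + 60\right)\right)^{2} - 112 \left(-13 + 86\right) \left(-62 + 60\right)\right) + 9382} = \sqrt{\left(1111 + \left(73 \left(-2\right)\right)^{2} - 112 \cdot 73 \left(-2\right)\right) + 9382} = \sqrt{\left(1111 + \left(-146\right)^{2} - -16352\right) + 9382} = \sqrt{\left(1111 + 21316 + 16352\right) + 9382} = \sqrt{38779 + 9382} = \sqrt{48161}$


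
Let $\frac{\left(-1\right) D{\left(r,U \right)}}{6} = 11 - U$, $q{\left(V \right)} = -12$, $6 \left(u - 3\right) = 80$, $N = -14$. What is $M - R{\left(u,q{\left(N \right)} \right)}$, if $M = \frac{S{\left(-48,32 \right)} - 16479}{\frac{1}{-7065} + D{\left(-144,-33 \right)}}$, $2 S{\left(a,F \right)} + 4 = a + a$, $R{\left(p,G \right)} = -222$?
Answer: $\frac{530843127}{1865161} \approx 284.61$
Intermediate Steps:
$u = \frac{49}{3}$ ($u = 3 + \frac{1}{6} \cdot 80 = 3 + \frac{40}{3} = \frac{49}{3} \approx 16.333$)
$D{\left(r,U \right)} = -66 + 6 U$ ($D{\left(r,U \right)} = - 6 \left(11 - U\right) = -66 + 6 U$)
$S{\left(a,F \right)} = -2 + a$ ($S{\left(a,F \right)} = -2 + \frac{a + a}{2} = -2 + \frac{2 a}{2} = -2 + a$)
$M = \frac{116777385}{1865161}$ ($M = \frac{\left(-2 - 48\right) - 16479}{\frac{1}{-7065} + \left(-66 + 6 \left(-33\right)\right)} = \frac{-50 - 16479}{- \frac{1}{7065} - 264} = - \frac{16529}{- \frac{1}{7065} - 264} = - \frac{16529}{- \frac{1865161}{7065}} = \left(-16529\right) \left(- \frac{7065}{1865161}\right) = \frac{116777385}{1865161} \approx 62.61$)
$M - R{\left(u,q{\left(N \right)} \right)} = \frac{116777385}{1865161} - -222 = \frac{116777385}{1865161} + 222 = \frac{530843127}{1865161}$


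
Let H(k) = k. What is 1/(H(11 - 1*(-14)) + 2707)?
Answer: 1/2732 ≈ 0.00036603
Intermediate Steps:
1/(H(11 - 1*(-14)) + 2707) = 1/((11 - 1*(-14)) + 2707) = 1/((11 + 14) + 2707) = 1/(25 + 2707) = 1/2732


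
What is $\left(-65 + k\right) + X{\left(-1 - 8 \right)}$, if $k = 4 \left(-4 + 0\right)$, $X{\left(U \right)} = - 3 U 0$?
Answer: $-81$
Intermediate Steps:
$X{\left(U \right)} = 0$
$k = -16$ ($k = 4 \left(-4\right) = -16$)
$\left(-65 + k\right) + X{\left(-1 - 8 \right)} = \left(-65 - 16\right) + 0 = -81 + 0 = -81$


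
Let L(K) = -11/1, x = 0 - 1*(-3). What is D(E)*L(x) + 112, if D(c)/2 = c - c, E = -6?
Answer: 112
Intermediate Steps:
x = 3 (x = 0 + 3 = 3)
L(K) = -11 (L(K) = -11*1 = -11)
D(c) = 0 (D(c) = 2*(c - c) = 2*0 = 0)
D(E)*L(x) + 112 = 0*(-11) + 112 = 0 + 112 = 112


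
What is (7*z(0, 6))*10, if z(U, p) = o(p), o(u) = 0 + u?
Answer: 420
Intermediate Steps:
o(u) = u
z(U, p) = p
(7*z(0, 6))*10 = (7*6)*10 = 42*10 = 420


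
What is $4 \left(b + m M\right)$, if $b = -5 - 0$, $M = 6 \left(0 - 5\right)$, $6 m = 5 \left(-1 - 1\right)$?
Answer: $180$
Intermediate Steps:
$m = - \frac{5}{3}$ ($m = \frac{5 \left(-1 - 1\right)}{6} = \frac{5 \left(-2\right)}{6} = \frac{1}{6} \left(-10\right) = - \frac{5}{3} \approx -1.6667$)
$M = -30$ ($M = 6 \left(-5\right) = -30$)
$b = -5$ ($b = -5 + 0 = -5$)
$4 \left(b + m M\right) = 4 \left(-5 - -50\right) = 4 \left(-5 + 50\right) = 4 \cdot 45 = 180$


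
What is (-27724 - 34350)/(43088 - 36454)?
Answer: -31037/3317 ≈ -9.3569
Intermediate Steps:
(-27724 - 34350)/(43088 - 36454) = -62074/6634 = -62074*1/6634 = -31037/3317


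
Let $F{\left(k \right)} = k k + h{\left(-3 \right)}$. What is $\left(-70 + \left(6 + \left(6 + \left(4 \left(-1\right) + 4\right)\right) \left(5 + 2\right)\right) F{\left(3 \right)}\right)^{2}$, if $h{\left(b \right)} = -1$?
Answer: $98596$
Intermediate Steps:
$F{\left(k \right)} = -1 + k^{2}$ ($F{\left(k \right)} = k k - 1 = k^{2} - 1 = -1 + k^{2}$)
$\left(-70 + \left(6 + \left(6 + \left(4 \left(-1\right) + 4\right)\right) \left(5 + 2\right)\right) F{\left(3 \right)}\right)^{2} = \left(-70 + \left(6 + \left(6 + \left(4 \left(-1\right) + 4\right)\right) \left(5 + 2\right)\right) \left(-1 + 3^{2}\right)\right)^{2} = \left(-70 + \left(6 + \left(6 + \left(-4 + 4\right)\right) 7\right) \left(-1 + 9\right)\right)^{2} = \left(-70 + \left(6 + \left(6 + 0\right) 7\right) 8\right)^{2} = \left(-70 + \left(6 + 6 \cdot 7\right) 8\right)^{2} = \left(-70 + \left(6 + 42\right) 8\right)^{2} = \left(-70 + 48 \cdot 8\right)^{2} = \left(-70 + 384\right)^{2} = 314^{2} = 98596$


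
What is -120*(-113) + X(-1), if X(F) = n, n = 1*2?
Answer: 13562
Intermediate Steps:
n = 2
X(F) = 2
-120*(-113) + X(-1) = -120*(-113) + 2 = 13560 + 2 = 13562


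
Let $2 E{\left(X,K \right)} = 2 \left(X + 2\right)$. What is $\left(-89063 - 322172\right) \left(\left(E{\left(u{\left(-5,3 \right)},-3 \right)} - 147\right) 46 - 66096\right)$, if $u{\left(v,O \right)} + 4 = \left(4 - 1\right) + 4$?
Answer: $29867175580$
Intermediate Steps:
$u{\left(v,O \right)} = 3$ ($u{\left(v,O \right)} = -4 + \left(\left(4 - 1\right) + 4\right) = -4 + \left(3 + 4\right) = -4 + 7 = 3$)
$E{\left(X,K \right)} = 2 + X$ ($E{\left(X,K \right)} = \frac{2 \left(X + 2\right)}{2} = \frac{2 \left(2 + X\right)}{2} = \frac{4 + 2 X}{2} = 2 + X$)
$\left(-89063 - 322172\right) \left(\left(E{\left(u{\left(-5,3 \right)},-3 \right)} - 147\right) 46 - 66096\right) = \left(-89063 - 322172\right) \left(\left(\left(2 + 3\right) - 147\right) 46 - 66096\right) = - 411235 \left(\left(5 - 147\right) 46 - 66096\right) = - 411235 \left(\left(-142\right) 46 - 66096\right) = - 411235 \left(-6532 - 66096\right) = \left(-411235\right) \left(-72628\right) = 29867175580$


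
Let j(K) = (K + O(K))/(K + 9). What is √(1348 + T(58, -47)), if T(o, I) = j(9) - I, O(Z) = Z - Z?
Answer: √5582/2 ≈ 37.356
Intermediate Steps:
O(Z) = 0
j(K) = K/(9 + K) (j(K) = (K + 0)/(K + 9) = K/(9 + K))
T(o, I) = ½ - I (T(o, I) = 9/(9 + 9) - I = 9/18 - I = 9*(1/18) - I = ½ - I)
√(1348 + T(58, -47)) = √(1348 + (½ - 1*(-47))) = √(1348 + (½ + 47)) = √(1348 + 95/2) = √(2791/2) = √5582/2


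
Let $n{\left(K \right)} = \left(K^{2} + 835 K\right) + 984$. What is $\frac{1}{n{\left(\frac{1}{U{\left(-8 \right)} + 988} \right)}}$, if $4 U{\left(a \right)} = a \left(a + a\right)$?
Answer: $\frac{1040400}{1024605301} \approx 0.0010154$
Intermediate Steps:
$U{\left(a \right)} = \frac{a^{2}}{2}$ ($U{\left(a \right)} = \frac{a \left(a + a\right)}{4} = \frac{a 2 a}{4} = \frac{2 a^{2}}{4} = \frac{a^{2}}{2}$)
$n{\left(K \right)} = 984 + K^{2} + 835 K$
$\frac{1}{n{\left(\frac{1}{U{\left(-8 \right)} + 988} \right)}} = \frac{1}{984 + \left(\frac{1}{\frac{\left(-8\right)^{2}}{2} + 988}\right)^{2} + \frac{835}{\frac{\left(-8\right)^{2}}{2} + 988}} = \frac{1}{984 + \left(\frac{1}{\frac{1}{2} \cdot 64 + 988}\right)^{2} + \frac{835}{\frac{1}{2} \cdot 64 + 988}} = \frac{1}{984 + \left(\frac{1}{32 + 988}\right)^{2} + \frac{835}{32 + 988}} = \frac{1}{984 + \left(\frac{1}{1020}\right)^{2} + \frac{835}{1020}} = \frac{1}{984 + \left(\frac{1}{1020}\right)^{2} + 835 \cdot \frac{1}{1020}} = \frac{1}{984 + \frac{1}{1040400} + \frac{167}{204}} = \frac{1}{\frac{1024605301}{1040400}} = \frac{1040400}{1024605301}$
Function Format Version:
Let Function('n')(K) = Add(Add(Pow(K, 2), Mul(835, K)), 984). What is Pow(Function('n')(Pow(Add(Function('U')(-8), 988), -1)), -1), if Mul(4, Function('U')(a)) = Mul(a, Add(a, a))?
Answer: Rational(1040400, 1024605301) ≈ 0.0010154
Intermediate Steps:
Function('U')(a) = Mul(Rational(1, 2), Pow(a, 2)) (Function('U')(a) = Mul(Rational(1, 4), Mul(a, Add(a, a))) = Mul(Rational(1, 4), Mul(a, Mul(2, a))) = Mul(Rational(1, 4), Mul(2, Pow(a, 2))) = Mul(Rational(1, 2), Pow(a, 2)))
Function('n')(K) = Add(984, Pow(K, 2), Mul(835, K))
Pow(Function('n')(Pow(Add(Function('U')(-8), 988), -1)), -1) = Pow(Add(984, Pow(Pow(Add(Mul(Rational(1, 2), Pow(-8, 2)), 988), -1), 2), Mul(835, Pow(Add(Mul(Rational(1, 2), Pow(-8, 2)), 988), -1))), -1) = Pow(Add(984, Pow(Pow(Add(Mul(Rational(1, 2), 64), 988), -1), 2), Mul(835, Pow(Add(Mul(Rational(1, 2), 64), 988), -1))), -1) = Pow(Add(984, Pow(Pow(Add(32, 988), -1), 2), Mul(835, Pow(Add(32, 988), -1))), -1) = Pow(Add(984, Pow(Pow(1020, -1), 2), Mul(835, Pow(1020, -1))), -1) = Pow(Add(984, Pow(Rational(1, 1020), 2), Mul(835, Rational(1, 1020))), -1) = Pow(Add(984, Rational(1, 1040400), Rational(167, 204)), -1) = Pow(Rational(1024605301, 1040400), -1) = Rational(1040400, 1024605301)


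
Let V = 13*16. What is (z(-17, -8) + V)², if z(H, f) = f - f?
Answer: 43264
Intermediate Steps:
z(H, f) = 0
V = 208
(z(-17, -8) + V)² = (0 + 208)² = 208² = 43264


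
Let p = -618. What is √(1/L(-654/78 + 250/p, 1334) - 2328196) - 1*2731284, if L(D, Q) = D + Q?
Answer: -2731284 + I*√16494273030960560485/2661686 ≈ -2.7313e+6 + 1525.8*I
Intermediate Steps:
√(1/L(-654/78 + 250/p, 1334) - 2328196) - 1*2731284 = √(1/((-654/78 + 250/(-618)) + 1334) - 2328196) - 1*2731284 = √(1/((-654*1/78 + 250*(-1/618)) + 1334) - 2328196) - 2731284 = √(1/((-109/13 - 125/309) + 1334) - 2328196) - 2731284 = √(1/(-35306/4017 + 1334) - 2328196) - 2731284 = √(1/(5323372/4017) - 2328196) - 2731284 = √(4017/5323372 - 2328196) - 2731284 = √(-12393853392895/5323372) - 2731284 = I*√16494273030960560485/2661686 - 2731284 = -2731284 + I*√16494273030960560485/2661686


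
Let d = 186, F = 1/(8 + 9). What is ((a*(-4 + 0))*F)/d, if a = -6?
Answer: 4/527 ≈ 0.0075901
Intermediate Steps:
F = 1/17 ≈ 0.058824
((a*(-4 + 0))*F)/d = (-6*(-4 + 0)*(1/17))/186 = (-6*(-4)*(1/17))*(1/186) = (24*(1/17))*(1/186) = (24/17)*(1/186) = 4/527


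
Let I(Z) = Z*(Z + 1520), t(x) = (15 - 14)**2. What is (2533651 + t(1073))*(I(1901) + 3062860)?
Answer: 24237373623012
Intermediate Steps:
t(x) = 1 (t(x) = 1**2 = 1)
I(Z) = Z*(1520 + Z)
(2533651 + t(1073))*(I(1901) + 3062860) = (2533651 + 1)*(1901*(1520 + 1901) + 3062860) = 2533652*(1901*3421 + 3062860) = 2533652*(6503321 + 3062860) = 2533652*9566181 = 24237373623012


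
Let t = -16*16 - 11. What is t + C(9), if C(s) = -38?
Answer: -305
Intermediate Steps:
t = -267 (t = -256 - 11 = -267)
t + C(9) = -267 - 38 = -305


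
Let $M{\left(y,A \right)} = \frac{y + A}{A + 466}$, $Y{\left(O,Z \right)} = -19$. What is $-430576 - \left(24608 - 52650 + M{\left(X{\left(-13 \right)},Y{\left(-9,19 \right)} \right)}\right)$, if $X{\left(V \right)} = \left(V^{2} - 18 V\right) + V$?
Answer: $- \frac{179933069}{447} \approx -4.0254 \cdot 10^{5}$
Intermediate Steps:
$X{\left(V \right)} = V^{2} - 17 V$
$M{\left(y,A \right)} = \frac{A + y}{466 + A}$
$-430576 - \left(24608 - 52650 + M{\left(X{\left(-13 \right)},Y{\left(-9,19 \right)} \right)}\right) = -430576 - \left(24608 - 52650 + \frac{-19 - 13 \left(-17 - 13\right)}{466 - 19}\right) = -430576 - \left(-28042 + \frac{-19 - -390}{447}\right) = -430576 + \left(\left(-24608 + 52650\right) - \frac{-19 + 390}{447}\right) = -430576 + \left(28042 - \frac{1}{447} \cdot 371\right) = -430576 + \left(28042 - \frac{371}{447}\right) = -430576 + \frac{12534403}{447} = - \frac{179933069}{447}$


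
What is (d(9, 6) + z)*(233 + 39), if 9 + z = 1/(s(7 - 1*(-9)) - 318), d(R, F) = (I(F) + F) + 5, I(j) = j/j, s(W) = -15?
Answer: 271456/333 ≈ 815.18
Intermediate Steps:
I(j) = 1
d(R, F) = 6 + F (d(R, F) = (1 + F) + 5 = 6 + F)
z = -2998/333 (z = -9 + 1/(-15 - 318) = -9 + 1/(-333) = -9 - 1/333 = -2998/333 ≈ -9.0030)
(d(9, 6) + z)*(233 + 39) = ((6 + 6) - 2998/333)*(233 + 39) = (12 - 2998/333)*272 = (998/333)*272 = 271456/333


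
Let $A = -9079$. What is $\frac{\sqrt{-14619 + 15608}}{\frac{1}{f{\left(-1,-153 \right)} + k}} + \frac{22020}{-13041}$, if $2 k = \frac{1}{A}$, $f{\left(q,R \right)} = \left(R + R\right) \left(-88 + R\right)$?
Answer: $- \frac{7340}{4347} + \frac{1339079867 \sqrt{989}}{18158} \approx 2.3192 \cdot 10^{6}$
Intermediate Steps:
$f{\left(q,R \right)} = 2 R \left(-88 + R\right)$
$k = - \frac{1}{18158}$ ($k = \frac{1}{2 \left(-9079\right)} = \frac{1}{2} \left(- \frac{1}{9079}\right) = - \frac{1}{18158} \approx -5.5072 \cdot 10^{-5}$)
$\frac{\sqrt{-14619 + 15608}}{\frac{1}{f{\left(-1,-153 \right)} + k}} + \frac{22020}{-13041} = \frac{\sqrt{-14619 + 15608}}{\frac{1}{2 \left(-153\right) \left(-88 - 153\right) - \frac{1}{18158}}} + \frac{22020}{-13041} = \frac{\sqrt{989}}{\frac{1}{2 \left(-153\right) \left(-241\right) - \frac{1}{18158}}} + 22020 \left(- \frac{1}{13041}\right) = \frac{\sqrt{989}}{\frac{1}{73746 - \frac{1}{18158}}} - \frac{7340}{4347} = \frac{\sqrt{989}}{\frac{1}{\frac{1339079867}{18158}}} - \frac{7340}{4347} = \frac{\sqrt{989}}{\frac{18158}{1339079867}} - \frac{7340}{4347} = \sqrt{989} \cdot \frac{1339079867}{18158} - \frac{7340}{4347} = \frac{1339079867 \sqrt{989}}{18158} - \frac{7340}{4347} = - \frac{7340}{4347} + \frac{1339079867 \sqrt{989}}{18158}$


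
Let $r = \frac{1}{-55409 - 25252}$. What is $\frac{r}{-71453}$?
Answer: $\frac{1}{5763470433} \approx 1.7351 \cdot 10^{-10}$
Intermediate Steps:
$r = - \frac{1}{80661}$ ($r = \frac{1}{-80661} = - \frac{1}{80661} \approx -1.2398 \cdot 10^{-5}$)
$\frac{r}{-71453} = - \frac{1}{80661 \left(-71453\right)} = \left(- \frac{1}{80661}\right) \left(- \frac{1}{71453}\right) = \frac{1}{5763470433}$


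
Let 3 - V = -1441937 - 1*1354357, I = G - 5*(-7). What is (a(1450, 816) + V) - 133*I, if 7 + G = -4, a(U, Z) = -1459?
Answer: 2791646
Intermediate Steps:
G = -11 (G = -7 - 4 = -11)
I = 24 (I = -11 - 5*(-7) = -11 + 35 = 24)
V = 2796297 (V = 3 - (-1441937 - 1*1354357) = 3 - (-1441937 - 1354357) = 3 - 1*(-2796294) = 3 + 2796294 = 2796297)
(a(1450, 816) + V) - 133*I = (-1459 + 2796297) - 133*24 = 2794838 - 3192 = 2791646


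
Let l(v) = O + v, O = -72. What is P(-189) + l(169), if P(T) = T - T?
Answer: 97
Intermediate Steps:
l(v) = -72 + v
P(T) = 0
P(-189) + l(169) = 0 + (-72 + 169) = 0 + 97 = 97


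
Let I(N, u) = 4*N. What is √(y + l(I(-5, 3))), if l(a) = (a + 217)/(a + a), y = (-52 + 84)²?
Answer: √407630/20 ≈ 31.923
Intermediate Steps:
y = 1024 (y = 32² = 1024)
l(a) = (217 + a)/(2*a) (l(a) = (217 + a)/((2*a)) = (217 + a)*(1/(2*a)) = (217 + a)/(2*a))
√(y + l(I(-5, 3))) = √(1024 + (217 + 4*(-5))/(2*((4*(-5))))) = √(1024 + (½)*(217 - 20)/(-20)) = √(1024 + (½)*(-1/20)*197) = √(1024 - 197/40) = √(40763/40) = √407630/20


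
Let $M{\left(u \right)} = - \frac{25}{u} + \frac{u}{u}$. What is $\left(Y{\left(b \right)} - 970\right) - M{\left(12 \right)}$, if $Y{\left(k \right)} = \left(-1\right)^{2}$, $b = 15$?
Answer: $- \frac{11615}{12} \approx -967.92$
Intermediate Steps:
$Y{\left(k \right)} = 1$
$M{\left(u \right)} = 1 - \frac{25}{u}$ ($M{\left(u \right)} = - \frac{25}{u} + 1 = 1 - \frac{25}{u}$)
$\left(Y{\left(b \right)} - 970\right) - M{\left(12 \right)} = \left(1 - 970\right) - \frac{-25 + 12}{12} = -969 - \frac{1}{12} \left(-13\right) = -969 - - \frac{13}{12} = -969 + \frac{13}{12} = - \frac{11615}{12}$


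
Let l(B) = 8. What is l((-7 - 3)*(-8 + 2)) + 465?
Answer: 473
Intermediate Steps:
l((-7 - 3)*(-8 + 2)) + 465 = 8 + 465 = 473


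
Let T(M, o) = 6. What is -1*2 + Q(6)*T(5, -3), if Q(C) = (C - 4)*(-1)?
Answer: -14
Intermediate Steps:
Q(C) = 4 - C (Q(C) = (-4 + C)*(-1) = 4 - C)
-1*2 + Q(6)*T(5, -3) = -1*2 + (4 - 1*6)*6 = -2 + (4 - 6)*6 = -2 - 2*6 = -2 - 12 = -14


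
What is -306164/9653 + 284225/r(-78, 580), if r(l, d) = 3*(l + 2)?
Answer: -2813429317/2200884 ≈ -1278.3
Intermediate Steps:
r(l, d) = 6 + 3*l (r(l, d) = 3*(2 + l) = 6 + 3*l)
-306164/9653 + 284225/r(-78, 580) = -306164/9653 + 284225/(6 + 3*(-78)) = -306164*1/9653 + 284225/(6 - 234) = -306164/9653 + 284225/(-228) = -306164/9653 + 284225*(-1/228) = -306164/9653 - 284225/228 = -2813429317/2200884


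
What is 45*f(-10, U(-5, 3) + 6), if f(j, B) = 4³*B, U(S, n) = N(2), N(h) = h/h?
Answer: 20160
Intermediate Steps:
N(h) = 1
U(S, n) = 1
f(j, B) = 64*B
45*f(-10, U(-5, 3) + 6) = 45*(64*(1 + 6)) = 45*(64*7) = 45*448 = 20160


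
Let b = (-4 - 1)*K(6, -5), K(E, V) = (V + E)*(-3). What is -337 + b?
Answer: -322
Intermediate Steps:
K(E, V) = -3*E - 3*V (K(E, V) = (E + V)*(-3) = -3*E - 3*V)
b = 15 (b = (-4 - 1)*(-3*6 - 3*(-5)) = -5*(-18 + 15) = -5*(-3) = 15)
-337 + b = -337 + 15 = -322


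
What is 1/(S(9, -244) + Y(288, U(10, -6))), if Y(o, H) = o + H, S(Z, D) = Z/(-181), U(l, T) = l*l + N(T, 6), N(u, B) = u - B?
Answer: 181/68047 ≈ 0.0026599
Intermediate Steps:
U(l, T) = -6 + T + l² (U(l, T) = l*l + (T - 1*6) = l² + (T - 6) = l² + (-6 + T) = -6 + T + l²)
S(Z, D) = -Z/181 (S(Z, D) = Z*(-1/181) = -Z/181)
Y(o, H) = H + o
1/(S(9, -244) + Y(288, U(10, -6))) = 1/(-1/181*9 + ((-6 - 6 + 10²) + 288)) = 1/(-9/181 + ((-6 - 6 + 100) + 288)) = 1/(-9/181 + (88 + 288)) = 1/(-9/181 + 376) = 1/(68047/181) = 181/68047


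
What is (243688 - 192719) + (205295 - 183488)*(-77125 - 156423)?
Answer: -5092930267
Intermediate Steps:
(243688 - 192719) + (205295 - 183488)*(-77125 - 156423) = 50969 + 21807*(-233548) = 50969 - 5092981236 = -5092930267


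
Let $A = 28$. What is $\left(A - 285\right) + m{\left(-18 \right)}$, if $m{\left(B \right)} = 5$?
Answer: $-252$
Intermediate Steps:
$\left(A - 285\right) + m{\left(-18 \right)} = \left(28 - 285\right) + 5 = -257 + 5 = -252$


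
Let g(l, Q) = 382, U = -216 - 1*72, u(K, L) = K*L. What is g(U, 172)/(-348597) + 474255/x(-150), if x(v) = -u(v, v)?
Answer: -3674054783/174298500 ≈ -21.079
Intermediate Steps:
U = -288 (U = -216 - 72 = -288)
x(v) = -v² (x(v) = -v*v = -v²)
g(U, 172)/(-348597) + 474255/x(-150) = 382/(-348597) + 474255/((-1*(-150)²)) = 382*(-1/348597) + 474255/((-1*22500)) = -382/348597 + 474255/(-22500) = -382/348597 + 474255*(-1/22500) = -382/348597 - 10539/500 = -3674054783/174298500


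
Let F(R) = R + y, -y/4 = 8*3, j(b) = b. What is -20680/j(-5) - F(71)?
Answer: 4161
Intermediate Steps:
y = -96 (y = -32*3 = -4*24 = -96)
F(R) = -96 + R (F(R) = R - 96 = -96 + R)
-20680/j(-5) - F(71) = -20680/(-5) - (-96 + 71) = -20680*(-1/5) - 1*(-25) = 4136 + 25 = 4161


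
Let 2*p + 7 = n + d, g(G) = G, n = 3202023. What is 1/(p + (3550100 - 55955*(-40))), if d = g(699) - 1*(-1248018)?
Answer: 2/16027333 ≈ 1.2479e-7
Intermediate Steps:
d = 1248717 (d = 699 - 1*(-1248018) = 699 + 1248018 = 1248717)
p = 4450733/2 (p = -7/2 + (3202023 + 1248717)/2 = -7/2 + (1/2)*4450740 = -7/2 + 2225370 = 4450733/2 ≈ 2.2254e+6)
1/(p + (3550100 - 55955*(-40))) = 1/(4450733/2 + (3550100 - 55955*(-40))) = 1/(4450733/2 + (3550100 - 1*(-2238200))) = 1/(4450733/2 + (3550100 + 2238200)) = 1/(4450733/2 + 5788300) = 1/(16027333/2) = 2/16027333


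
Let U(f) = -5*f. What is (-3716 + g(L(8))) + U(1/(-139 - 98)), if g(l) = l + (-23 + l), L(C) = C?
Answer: -882346/237 ≈ -3723.0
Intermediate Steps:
g(l) = -23 + 2*l
(-3716 + g(L(8))) + U(1/(-139 - 98)) = (-3716 + (-23 + 2*8)) - 5/(-139 - 98) = (-3716 + (-23 + 16)) - 5/(-237) = (-3716 - 7) - 5*(-1/237) = -3723 + 5/237 = -882346/237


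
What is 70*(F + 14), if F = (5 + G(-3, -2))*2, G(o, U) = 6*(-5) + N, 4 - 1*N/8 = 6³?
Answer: -239960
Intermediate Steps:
N = -1696 (N = 32 - 8*6³ = 32 - 8*216 = 32 - 1728 = -1696)
G(o, U) = -1726 (G(o, U) = 6*(-5) - 1696 = -30 - 1696 = -1726)
F = -3442 (F = (5 - 1726)*2 = -1721*2 = -3442)
70*(F + 14) = 70*(-3442 + 14) = 70*(-3428) = -239960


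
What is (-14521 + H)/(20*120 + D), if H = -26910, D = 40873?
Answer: -41431/43273 ≈ -0.95743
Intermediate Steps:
(-14521 + H)/(20*120 + D) = (-14521 - 26910)/(20*120 + 40873) = -41431/(2400 + 40873) = -41431/43273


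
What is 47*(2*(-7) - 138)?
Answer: -7144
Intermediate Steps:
47*(2*(-7) - 138) = 47*(-14 - 138) = 47*(-152) = -7144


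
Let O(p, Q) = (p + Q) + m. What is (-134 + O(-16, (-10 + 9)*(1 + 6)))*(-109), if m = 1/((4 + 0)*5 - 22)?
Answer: 34335/2 ≈ 17168.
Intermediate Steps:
m = -½ (m = 1/(4*5 - 22) = 1/(20 - 22) = 1/(-2) = -½ ≈ -0.50000)
O(p, Q) = -½ + Q + p (O(p, Q) = (p + Q) - ½ = (Q + p) - ½ = -½ + Q + p)
(-134 + O(-16, (-10 + 9)*(1 + 6)))*(-109) = (-134 + (-½ + (-10 + 9)*(1 + 6) - 16))*(-109) = (-134 + (-½ - 1*7 - 16))*(-109) = (-134 + (-½ - 7 - 16))*(-109) = (-134 - 47/2)*(-109) = -315/2*(-109) = 34335/2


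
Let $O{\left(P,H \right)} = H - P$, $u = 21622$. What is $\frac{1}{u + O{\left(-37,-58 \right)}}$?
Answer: $\frac{1}{21601} \approx 4.6294 \cdot 10^{-5}$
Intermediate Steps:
$\frac{1}{u + O{\left(-37,-58 \right)}} = \frac{1}{21622 - 21} = \frac{1}{21601}$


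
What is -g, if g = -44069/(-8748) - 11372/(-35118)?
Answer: -91505411/17067348 ≈ -5.3614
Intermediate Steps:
g = 91505411/17067348 (g = -44069*(-1/8748) - 11372*(-1/35118) = 44069/8748 + 5686/17559 = 91505411/17067348 ≈ 5.3614)
-g = -1*91505411/17067348 = -91505411/17067348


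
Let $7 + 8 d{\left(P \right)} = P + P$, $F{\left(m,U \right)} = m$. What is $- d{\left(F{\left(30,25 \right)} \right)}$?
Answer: $- \frac{53}{8} \approx -6.625$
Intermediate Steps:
$d{\left(P \right)} = - \frac{7}{8} + \frac{P}{4}$ ($d{\left(P \right)} = - \frac{7}{8} + \frac{P + P}{8} = - \frac{7}{8} + \frac{2 P}{8} = - \frac{7}{8} + \frac{P}{4}$)
$- d{\left(F{\left(30,25 \right)} \right)} = - (- \frac{7}{8} + \frac{1}{4} \cdot 30) = - (- \frac{7}{8} + \frac{15}{2}) = \left(-1\right) \frac{53}{8} = - \frac{53}{8}$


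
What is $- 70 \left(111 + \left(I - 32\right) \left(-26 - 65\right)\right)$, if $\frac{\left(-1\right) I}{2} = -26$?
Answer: $119630$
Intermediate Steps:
$I = 52$ ($I = \left(-2\right) \left(-26\right) = 52$)
$- 70 \left(111 + \left(I - 32\right) \left(-26 - 65\right)\right) = - 70 \left(111 + \left(52 - 32\right) \left(-26 - 65\right)\right) = - 70 \left(111 + 20 \left(-91\right)\right) = - 70 \left(111 - 1820\right) = \left(-70\right) \left(-1709\right) = 119630$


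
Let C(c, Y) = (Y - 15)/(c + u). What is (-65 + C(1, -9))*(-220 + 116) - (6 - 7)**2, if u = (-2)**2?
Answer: 36291/5 ≈ 7258.2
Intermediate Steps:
u = 4
C(c, Y) = (-15 + Y)/(4 + c) (C(c, Y) = (Y - 15)/(c + 4) = (-15 + Y)/(4 + c))
(-65 + C(1, -9))*(-220 + 116) - (6 - 7)**2 = (-65 + (-15 - 9)/(4 + 1))*(-220 + 116) - (6 - 7)**2 = (-65 - 24/5)*(-104) - 1*(-1)**2 = (-65 + (1/5)*(-24))*(-104) - 1*1 = (-65 - 24/5)*(-104) - 1 = -349/5*(-104) - 1 = 36296/5 - 1 = 36291/5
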